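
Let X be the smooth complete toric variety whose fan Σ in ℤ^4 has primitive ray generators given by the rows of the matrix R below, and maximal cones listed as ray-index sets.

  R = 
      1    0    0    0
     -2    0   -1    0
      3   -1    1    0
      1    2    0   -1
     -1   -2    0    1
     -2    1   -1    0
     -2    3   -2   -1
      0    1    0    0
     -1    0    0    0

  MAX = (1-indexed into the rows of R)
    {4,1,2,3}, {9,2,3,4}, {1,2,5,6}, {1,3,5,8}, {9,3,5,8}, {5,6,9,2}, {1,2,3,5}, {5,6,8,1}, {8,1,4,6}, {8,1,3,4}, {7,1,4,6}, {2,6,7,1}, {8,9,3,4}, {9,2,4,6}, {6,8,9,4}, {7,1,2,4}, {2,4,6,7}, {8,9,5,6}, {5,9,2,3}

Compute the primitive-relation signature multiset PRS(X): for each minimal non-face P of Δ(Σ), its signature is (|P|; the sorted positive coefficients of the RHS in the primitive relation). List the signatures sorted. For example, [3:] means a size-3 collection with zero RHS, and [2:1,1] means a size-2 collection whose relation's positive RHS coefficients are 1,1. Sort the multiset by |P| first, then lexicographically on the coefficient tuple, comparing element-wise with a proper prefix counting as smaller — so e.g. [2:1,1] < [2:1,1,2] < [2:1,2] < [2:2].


9 minimal non-faces of Δ(Σ) (on 9 rays):

  P={1,9}:  v_{1} + v_{9} = 0  ⟹  sig = [2:]
  P={4,5}:  v_{4} + v_{5} = 0  ⟹  sig = [2:]
  P={2,8}:  v_{2} + v_{8} = v_{6}  ⟹  sig = [2:1]
  P={3,6}:  v_{3} + v_{6} = v_{1}  ⟹  sig = [2:1]
  P={5,7}:  v_{5} + v_{7} = v_{1} + v_{2} + v_{6}  ⟹  sig = [2:1,1,1]
  P={7,9}:  v_{7} + v_{9} = v_{2} + v_{4} + v_{6}  ⟹  sig = [2:1,1,1]
  P={3,7}:  v_{3} + v_{7} = 2·v_{1} + v_{2} + v_{4}  ⟹  sig = [2:1,1,2]
  P={7,8}:  v_{7} + v_{8} = v_{1} + v_{4} + 2·v_{6}  ⟹  sig = [2:1,1,2]
  P={1,2,4,6}:  v_{1} + v_{2} + v_{4} + v_{6} = v_{7}  ⟹  sig = [4:1]

so the primitive-relation signature multiset is
{ [2:] ×2,  [2:1] ×2,  [2:1,1,1] ×2,  [2:1,1,2] ×2,  [4:1] }


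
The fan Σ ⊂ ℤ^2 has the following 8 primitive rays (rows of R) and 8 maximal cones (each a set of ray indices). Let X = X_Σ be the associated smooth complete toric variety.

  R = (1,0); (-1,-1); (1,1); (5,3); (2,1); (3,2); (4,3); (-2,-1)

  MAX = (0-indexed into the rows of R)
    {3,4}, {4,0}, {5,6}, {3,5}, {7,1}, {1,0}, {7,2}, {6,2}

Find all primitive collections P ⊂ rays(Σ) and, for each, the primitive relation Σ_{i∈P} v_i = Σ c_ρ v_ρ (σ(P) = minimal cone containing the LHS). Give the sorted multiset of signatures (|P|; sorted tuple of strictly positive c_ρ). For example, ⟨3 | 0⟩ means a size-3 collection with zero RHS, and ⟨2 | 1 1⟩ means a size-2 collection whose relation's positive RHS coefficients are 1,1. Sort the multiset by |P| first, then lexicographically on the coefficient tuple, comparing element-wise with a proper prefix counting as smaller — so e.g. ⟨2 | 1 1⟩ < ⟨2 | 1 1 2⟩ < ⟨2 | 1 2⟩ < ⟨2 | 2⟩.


Primitive collections (20):

  • {1,2}:  v_{1} + v_{2} = 0  →  sig = ⟨2 | 0⟩
  • {4,7}:  v_{4} + v_{7} = 0  →  sig = ⟨2 | 0⟩
  • {0,2}:  v_{0} + v_{2} = v_{4}  →  sig = ⟨2 | 1⟩
  • {0,6}:  v_{0} + v_{6} = v_{3}  →  sig = ⟨2 | 1⟩
  • {0,7}:  v_{0} + v_{7} = v_{1}  →  sig = ⟨2 | 1⟩
  • {1,4}:  v_{1} + v_{4} = v_{0}  →  sig = ⟨2 | 1⟩
  • {1,5}:  v_{1} + v_{5} = v_{4}  →  sig = ⟨2 | 1⟩
  • {1,6}:  v_{1} + v_{6} = v_{5}  →  sig = ⟨2 | 1⟩
  • {2,4}:  v_{2} + v_{4} = v_{5}  →  sig = ⟨2 | 1⟩
  • {2,5}:  v_{2} + v_{5} = v_{6}  →  sig = ⟨2 | 1⟩
  • {3,7}:  v_{3} + v_{7} = v_{5}  →  sig = ⟨2 | 1⟩
  • {4,5}:  v_{4} + v_{5} = v_{3}  →  sig = ⟨2 | 1⟩
  • {5,7}:  v_{5} + v_{7} = v_{2}  →  sig = ⟨2 | 1⟩
  • {0,5}:  v_{0} + v_{5} = 2·v_{4}  →  sig = ⟨2 | 2⟩
  • {1,3}:  v_{1} + v_{3} = 2·v_{4}  →  sig = ⟨2 | 2⟩
  • {2,3}:  v_{2} + v_{3} = 2·v_{5}  →  sig = ⟨2 | 2⟩
  • {4,6}:  v_{4} + v_{6} = 2·v_{5}  →  sig = ⟨2 | 2⟩
  • {6,7}:  v_{6} + v_{7} = 2·v_{2}  →  sig = ⟨2 | 2⟩
  • {0,3}:  v_{0} + v_{3} = 3·v_{4}  →  sig = ⟨2 | 3⟩
  • {3,6}:  v_{3} + v_{6} = 3·v_{5}  →  sig = ⟨2 | 3⟩

Signatures (|P|; sorted positive RHS coefficients), sorted:
{ ⟨2 | 0⟩ ×2,  ⟨2 | 1⟩ ×11,  ⟨2 | 2⟩ ×5,  ⟨2 | 3⟩ ×2 }


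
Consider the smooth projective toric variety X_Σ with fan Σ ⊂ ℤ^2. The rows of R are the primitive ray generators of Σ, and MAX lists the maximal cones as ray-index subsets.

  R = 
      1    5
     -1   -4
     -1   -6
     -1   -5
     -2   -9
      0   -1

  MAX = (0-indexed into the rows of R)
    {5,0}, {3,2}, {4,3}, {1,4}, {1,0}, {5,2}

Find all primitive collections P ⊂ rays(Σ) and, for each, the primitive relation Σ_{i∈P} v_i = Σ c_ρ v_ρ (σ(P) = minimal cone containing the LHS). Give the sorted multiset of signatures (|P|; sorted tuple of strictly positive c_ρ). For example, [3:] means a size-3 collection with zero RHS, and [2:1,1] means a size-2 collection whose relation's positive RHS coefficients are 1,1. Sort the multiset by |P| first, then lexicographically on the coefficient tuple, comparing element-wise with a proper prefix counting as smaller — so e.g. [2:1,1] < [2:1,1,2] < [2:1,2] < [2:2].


9 collections generate NE(X_Σ); each relation:

  P = {0,3}:  v_{0} + v_{3} = 0  ⇒ sig = [2:]
  P = {0,2}:  v_{0} + v_{2} = v_{5}  ⇒ sig = [2:1]
  P = {0,4}:  v_{0} + v_{4} = v_{1}  ⇒ sig = [2:1]
  P = {1,3}:  v_{1} + v_{3} = v_{4}  ⇒ sig = [2:1]
  P = {1,5}:  v_{1} + v_{5} = v_{3}  ⇒ sig = [2:1]
  P = {3,5}:  v_{3} + v_{5} = v_{2}  ⇒ sig = [2:1]
  P = {1,2}:  v_{1} + v_{2} = 2·v_{3}  ⇒ sig = [2:2]
  P = {4,5}:  v_{4} + v_{5} = 2·v_{3}  ⇒ sig = [2:2]
  P = {2,4}:  v_{2} + v_{4} = 3·v_{3}  ⇒ sig = [2:3]

Hence PRS(X_Σ) =
    [2:]
    [2:1]
    [2:1]
    [2:1]
    [2:1]
    [2:1]
    [2:2]
    [2:2]
    [2:3]


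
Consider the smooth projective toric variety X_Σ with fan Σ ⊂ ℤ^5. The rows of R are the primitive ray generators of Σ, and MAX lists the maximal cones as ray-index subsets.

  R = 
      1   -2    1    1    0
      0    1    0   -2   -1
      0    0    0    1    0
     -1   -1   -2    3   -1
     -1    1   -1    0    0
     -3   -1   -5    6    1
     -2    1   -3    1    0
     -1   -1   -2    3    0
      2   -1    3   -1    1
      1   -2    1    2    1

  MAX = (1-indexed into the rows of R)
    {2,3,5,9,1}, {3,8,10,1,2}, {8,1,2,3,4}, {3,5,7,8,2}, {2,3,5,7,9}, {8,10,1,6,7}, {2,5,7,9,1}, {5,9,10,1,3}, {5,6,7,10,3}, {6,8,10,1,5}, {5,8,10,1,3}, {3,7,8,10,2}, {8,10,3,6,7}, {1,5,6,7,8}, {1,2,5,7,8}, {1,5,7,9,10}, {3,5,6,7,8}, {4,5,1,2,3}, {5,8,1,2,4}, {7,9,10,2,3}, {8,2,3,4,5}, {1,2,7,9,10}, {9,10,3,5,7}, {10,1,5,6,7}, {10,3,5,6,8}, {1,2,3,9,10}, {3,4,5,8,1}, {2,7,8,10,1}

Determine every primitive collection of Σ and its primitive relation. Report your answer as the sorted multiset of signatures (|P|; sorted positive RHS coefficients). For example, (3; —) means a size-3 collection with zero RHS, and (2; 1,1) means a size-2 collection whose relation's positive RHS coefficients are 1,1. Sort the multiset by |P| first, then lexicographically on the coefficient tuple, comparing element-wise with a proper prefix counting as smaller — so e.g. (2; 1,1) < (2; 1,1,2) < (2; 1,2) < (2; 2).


Minimal non-faces — 12 found among 10 rays, 28 max cones:

  P={8,9}:  v_{8} + v_{9} = v_{10} ; sig = (2; 1)
  P={2,6}:  v_{2} + v_{6} = v_{7} + v_{8} ; sig = (2; 1,1)
  P={4,9}:  v_{4} + v_{9} = v_{1} + v_{3} ; sig = (2; 1,1)
  P={4,10}:  v_{4} + v_{10} = v_{1} + v_{3} + v_{8} ; sig = (2; 1,1,1)
  P={4,7}:  v_{4} + v_{7} = v_{2} + v_{5} + 2·v_{8} ; sig = (2; 1,1,2)
  P={6,9}:  v_{6} + v_{9} = v_{5} + v_{7} + 2·v_{10} ; sig = (2; 1,1,2)
  P={4,6}:  v_{4} + v_{6} = v_{5} + 3·v_{8} ; sig = (2; 1,3)
  P={2,5,10}:  v_{2} + v_{5} + v_{10} = 0 ; sig = (3; —)
  P={1,3,7}:  v_{1} + v_{3} + v_{7} = v_{8} ; sig = (3; 1)
  P={1,3,6}:  v_{1} + v_{3} + v_{6} = v_{5} + 2·v_{8} + v_{10} ; sig = (3; 1,1,2)
  P={5,7,8,10}:  v_{5} + v_{7} + v_{8} + v_{10} = v_{6} ; sig = (4; 1)
  P={1,2,3,5,8}:  v_{1} + v_{2} + v_{3} + v_{5} + v_{8} = v_{4} ; sig = (5; 1)

so the primitive-relation signature multiset is
    (2; 1)
    (2; 1,1)
    (2; 1,1)
    (2; 1,1,1)
    (2; 1,1,2)
    (2; 1,1,2)
    (2; 1,3)
    (3; —)
    (3; 1)
    (3; 1,1,2)
    (4; 1)
    (5; 1)


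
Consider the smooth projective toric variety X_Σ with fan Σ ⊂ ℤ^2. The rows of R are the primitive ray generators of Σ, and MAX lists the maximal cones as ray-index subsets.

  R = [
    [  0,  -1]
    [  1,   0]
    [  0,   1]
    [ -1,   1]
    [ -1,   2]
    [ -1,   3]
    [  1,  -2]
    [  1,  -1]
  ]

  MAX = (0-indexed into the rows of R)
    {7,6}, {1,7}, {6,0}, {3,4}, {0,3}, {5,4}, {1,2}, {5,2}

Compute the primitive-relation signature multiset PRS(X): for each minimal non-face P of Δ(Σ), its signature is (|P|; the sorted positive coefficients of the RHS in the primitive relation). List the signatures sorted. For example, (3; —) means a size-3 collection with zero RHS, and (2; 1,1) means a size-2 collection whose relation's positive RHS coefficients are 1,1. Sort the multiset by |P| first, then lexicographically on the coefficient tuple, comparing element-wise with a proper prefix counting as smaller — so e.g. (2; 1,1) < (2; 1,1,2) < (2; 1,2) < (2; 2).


20 collections generate NE(X_Σ); each relation:

  P = {0,2}:  v_{0} + v_{2} = 0  ⇒ sig = (2; —)
  P = {3,7}:  v_{3} + v_{7} = 0  ⇒ sig = (2; —)
  P = {4,6}:  v_{4} + v_{6} = 0  ⇒ sig = (2; —)
  P = {0,1}:  v_{0} + v_{1} = v_{7}  ⇒ sig = (2; 1)
  P = {0,4}:  v_{0} + v_{4} = v_{3}  ⇒ sig = (2; 1)
  P = {0,5}:  v_{0} + v_{5} = v_{4}  ⇒ sig = (2; 1)
  P = {0,7}:  v_{0} + v_{7} = v_{6}  ⇒ sig = (2; 1)
  P = {1,3}:  v_{1} + v_{3} = v_{2}  ⇒ sig = (2; 1)
  P = {2,3}:  v_{2} + v_{3} = v_{4}  ⇒ sig = (2; 1)
  P = {2,4}:  v_{2} + v_{4} = v_{5}  ⇒ sig = (2; 1)
  P = {2,6}:  v_{2} + v_{6} = v_{7}  ⇒ sig = (2; 1)
  P = {2,7}:  v_{2} + v_{7} = v_{1}  ⇒ sig = (2; 1)
  P = {3,6}:  v_{3} + v_{6} = v_{0}  ⇒ sig = (2; 1)
  P = {4,7}:  v_{4} + v_{7} = v_{2}  ⇒ sig = (2; 1)
  P = {5,6}:  v_{5} + v_{6} = v_{2}  ⇒ sig = (2; 1)
  P = {1,4}:  v_{1} + v_{4} = 2·v_{2}  ⇒ sig = (2; 2)
  P = {1,6}:  v_{1} + v_{6} = 2·v_{7}  ⇒ sig = (2; 2)
  P = {3,5}:  v_{3} + v_{5} = 2·v_{4}  ⇒ sig = (2; 2)
  P = {5,7}:  v_{5} + v_{7} = 2·v_{2}  ⇒ sig = (2; 2)
  P = {1,5}:  v_{1} + v_{5} = 3·v_{2}  ⇒ sig = (2; 3)

Hence PRS(X_Σ) =
    |P|=2: 20 collections, coeffs (), (), (), (1), (1), (1), (1), (1), (1), (1), (1), (1), (1), (1), (1), (2), (2), (2), (2), (3)


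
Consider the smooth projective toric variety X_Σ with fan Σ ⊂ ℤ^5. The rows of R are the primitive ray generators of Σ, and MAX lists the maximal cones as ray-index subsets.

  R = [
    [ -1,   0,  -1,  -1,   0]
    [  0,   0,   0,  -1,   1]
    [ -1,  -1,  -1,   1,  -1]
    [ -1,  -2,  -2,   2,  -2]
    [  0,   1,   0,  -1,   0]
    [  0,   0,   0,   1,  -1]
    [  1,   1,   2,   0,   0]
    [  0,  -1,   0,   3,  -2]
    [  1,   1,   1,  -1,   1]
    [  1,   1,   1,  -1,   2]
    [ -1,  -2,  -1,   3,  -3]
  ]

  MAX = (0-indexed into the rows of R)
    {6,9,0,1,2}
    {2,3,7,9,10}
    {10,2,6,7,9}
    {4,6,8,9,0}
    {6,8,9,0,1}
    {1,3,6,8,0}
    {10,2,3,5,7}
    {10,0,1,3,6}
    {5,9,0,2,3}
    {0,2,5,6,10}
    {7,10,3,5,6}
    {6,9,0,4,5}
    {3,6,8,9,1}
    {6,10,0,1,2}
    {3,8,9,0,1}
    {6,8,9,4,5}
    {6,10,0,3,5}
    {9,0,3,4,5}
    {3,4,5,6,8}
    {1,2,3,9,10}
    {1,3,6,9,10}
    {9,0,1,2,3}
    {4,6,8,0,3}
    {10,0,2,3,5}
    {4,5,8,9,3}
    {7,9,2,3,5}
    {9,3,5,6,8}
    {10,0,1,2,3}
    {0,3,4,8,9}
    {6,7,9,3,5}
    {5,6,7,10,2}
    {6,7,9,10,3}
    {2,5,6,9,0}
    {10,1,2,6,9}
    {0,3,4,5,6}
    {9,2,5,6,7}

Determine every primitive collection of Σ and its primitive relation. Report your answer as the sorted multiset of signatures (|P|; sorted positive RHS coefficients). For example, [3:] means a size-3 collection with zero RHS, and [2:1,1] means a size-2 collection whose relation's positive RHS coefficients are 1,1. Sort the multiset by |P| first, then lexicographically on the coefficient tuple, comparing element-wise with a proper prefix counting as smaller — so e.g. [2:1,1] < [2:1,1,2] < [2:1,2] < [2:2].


Minimal non-faces — 16 found among 11 rays, 36 max cones:

  • {1,5}:  v_{1} + v_{5} = 0 — sig = [2:]
  • {2,8}:  v_{2} + v_{8} = 0 — sig = [2:]
  • {0,7}:  v_{0} + v_{7} = v_{2} + v_{5} — sig = [2:1,1]
  • {1,4}:  v_{1} + v_{4} = v_{0} + v_{8} — sig = [2:1,1]
  • {1,7}:  v_{1} + v_{7} = v_{9} + v_{10} — sig = [2:1,1]
  • {2,4}:  v_{2} + v_{4} = v_{0} + v_{5} — sig = [2:1,1]
  • {8,10}:  v_{8} + v_{10} = v_{3} + v_{6} — sig = [2:1,1]
  • {4,10}:  v_{4} + v_{10} = v_{0} + v_{3} + v_{5} + v_{6} — sig = [2:1,1,1,1]
  • {7,8}:  v_{7} + v_{8} = v_{3} + v_{5} + v_{6} + v_{9} — sig = [2:1,1,1,1]
  • {4,7}:  v_{4} + v_{7} = 2·v_{5} — sig = [2:2]
  • {0,5,8}:  v_{0} + v_{5} + v_{8} = v_{4} — sig = [3:1]
  • {0,9,10}:  v_{0} + v_{9} + v_{10} = v_{2} — sig = [3:1]
  • {2,3,6}:  v_{2} + v_{3} + v_{6} = v_{10} — sig = [3:1]
  • {5,9,10}:  v_{5} + v_{9} + v_{10} = v_{7} — sig = [3:1]
  • {0,3,6,9}:  v_{0} + v_{3} + v_{6} + v_{9} = 0 — sig = [4:]
  • {3,4,6,9}:  v_{3} + v_{4} + v_{6} + v_{9} = v_{5} + v_{8} — sig = [4:1,1]

Signatures (|P|; sorted positive RHS coefficients), sorted:
{ [2:] ×2,  [2:1,1] ×5,  [2:1,1,1,1] ×2,  [2:2],  [3:1] ×4,  [4:],  [4:1,1] }


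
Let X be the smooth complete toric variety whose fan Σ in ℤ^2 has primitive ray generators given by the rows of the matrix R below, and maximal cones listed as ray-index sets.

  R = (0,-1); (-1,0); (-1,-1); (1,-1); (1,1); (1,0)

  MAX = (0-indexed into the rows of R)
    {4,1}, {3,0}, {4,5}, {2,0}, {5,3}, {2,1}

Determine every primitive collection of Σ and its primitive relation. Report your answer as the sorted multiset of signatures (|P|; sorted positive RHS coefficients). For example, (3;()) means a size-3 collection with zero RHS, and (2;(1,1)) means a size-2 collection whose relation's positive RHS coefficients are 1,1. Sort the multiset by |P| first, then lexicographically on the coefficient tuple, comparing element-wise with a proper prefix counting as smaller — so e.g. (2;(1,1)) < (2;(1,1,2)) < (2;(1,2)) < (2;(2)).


Minimal non-faces — 9 found among 6 rays, 6 max cones:

  P = {1,5}:  v_{1} + v_{5} = 0  so sig = (2;())
  P = {2,4}:  v_{2} + v_{4} = 0  so sig = (2;())
  P = {0,1}:  v_{0} + v_{1} = v_{2}  so sig = (2;(1))
  P = {0,4}:  v_{0} + v_{4} = v_{5}  so sig = (2;(1))
  P = {0,5}:  v_{0} + v_{5} = v_{3}  so sig = (2;(1))
  P = {1,3}:  v_{1} + v_{3} = v_{0}  so sig = (2;(1))
  P = {2,5}:  v_{2} + v_{5} = v_{0}  so sig = (2;(1))
  P = {2,3}:  v_{2} + v_{3} = 2·v_{0}  so sig = (2;(2))
  P = {3,4}:  v_{3} + v_{4} = 2·v_{5}  so sig = (2;(2))

Hence PRS(X_Σ) =
    |P|=2: 9 collections, coeffs (), (), (1), (1), (1), (1), (1), (2), (2)


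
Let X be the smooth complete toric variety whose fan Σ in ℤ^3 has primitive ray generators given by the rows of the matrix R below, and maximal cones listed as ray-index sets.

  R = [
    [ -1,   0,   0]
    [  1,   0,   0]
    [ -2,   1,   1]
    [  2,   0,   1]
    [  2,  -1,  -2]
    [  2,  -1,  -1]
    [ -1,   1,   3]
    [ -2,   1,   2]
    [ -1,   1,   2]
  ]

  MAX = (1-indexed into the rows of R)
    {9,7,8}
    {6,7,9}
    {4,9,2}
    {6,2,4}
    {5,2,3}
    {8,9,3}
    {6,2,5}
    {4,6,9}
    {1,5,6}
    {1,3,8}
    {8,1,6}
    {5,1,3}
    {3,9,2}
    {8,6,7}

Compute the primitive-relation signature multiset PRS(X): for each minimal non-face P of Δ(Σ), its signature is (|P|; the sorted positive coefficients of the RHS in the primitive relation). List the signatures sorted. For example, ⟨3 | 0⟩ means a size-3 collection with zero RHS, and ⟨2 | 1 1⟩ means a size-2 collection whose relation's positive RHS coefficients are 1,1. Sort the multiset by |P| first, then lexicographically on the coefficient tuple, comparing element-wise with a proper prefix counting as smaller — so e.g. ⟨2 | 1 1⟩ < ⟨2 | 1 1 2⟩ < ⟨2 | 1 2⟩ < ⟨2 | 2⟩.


Σ has 17 primitive collections:

  P={1,2}:  v_{1} + v_{2} = 0  ⇒ sig = ⟨2 | 0⟩
  P={3,6}:  v_{3} + v_{6} = 0  ⇒ sig = ⟨2 | 0⟩
  P={5,8}:  v_{5} + v_{8} = 0  ⇒ sig = ⟨2 | 0⟩
  P={1,9}:  v_{1} + v_{9} = v_{8}  ⇒ sig = ⟨2 | 1⟩
  P={2,8}:  v_{2} + v_{8} = v_{9}  ⇒ sig = ⟨2 | 1⟩
  P={5,9}:  v_{5} + v_{9} = v_{2}  ⇒ sig = ⟨2 | 1⟩
  P={1,4}:  v_{1} + v_{4} = v_{6} + v_{9}  ⇒ sig = ⟨2 | 1 1⟩
  P={3,4}:  v_{3} + v_{4} = v_{2} + v_{9}  ⇒ sig = ⟨2 | 1 1⟩
  P={3,7}:  v_{3} + v_{7} = v_{8} + v_{9}  ⇒ sig = ⟨2 | 1 1⟩
  P={5,7}:  v_{5} + v_{7} = v_{6} + v_{9}  ⇒ sig = ⟨2 | 1 1⟩
  P={1,7}:  v_{1} + v_{7} = v_{6} + 2·v_{8}  ⇒ sig = ⟨2 | 1 2⟩
  P={2,7}:  v_{2} + v_{7} = v_{6} + 2·v_{9}  ⇒ sig = ⟨2 | 1 2⟩
  P={4,5}:  v_{4} + v_{5} = 2·v_{2} + v_{6}  ⇒ sig = ⟨2 | 1 2⟩
  P={4,8}:  v_{4} + v_{8} = v_{6} + 2·v_{9}  ⇒ sig = ⟨2 | 1 2⟩
  P={4,7}:  v_{4} + v_{7} = 2·v_{6} + 3·v_{9}  ⇒ sig = ⟨2 | 2 3⟩
  P={2,6,9}:  v_{2} + v_{6} + v_{9} = v_{4}  ⇒ sig = ⟨3 | 1⟩
  P={6,8,9}:  v_{6} + v_{8} + v_{9} = v_{7}  ⇒ sig = ⟨3 | 1⟩

Signatures (|P|; sorted positive RHS coefficients), sorted:
[⟨2 | 0⟩, ⟨2 | 0⟩, ⟨2 | 0⟩, ⟨2 | 1⟩, ⟨2 | 1⟩, ⟨2 | 1⟩, ⟨2 | 1 1⟩, ⟨2 | 1 1⟩, ⟨2 | 1 1⟩, ⟨2 | 1 1⟩, ⟨2 | 1 2⟩, ⟨2 | 1 2⟩, ⟨2 | 1 2⟩, ⟨2 | 1 2⟩, ⟨2 | 2 3⟩, ⟨3 | 1⟩, ⟨3 | 1⟩]


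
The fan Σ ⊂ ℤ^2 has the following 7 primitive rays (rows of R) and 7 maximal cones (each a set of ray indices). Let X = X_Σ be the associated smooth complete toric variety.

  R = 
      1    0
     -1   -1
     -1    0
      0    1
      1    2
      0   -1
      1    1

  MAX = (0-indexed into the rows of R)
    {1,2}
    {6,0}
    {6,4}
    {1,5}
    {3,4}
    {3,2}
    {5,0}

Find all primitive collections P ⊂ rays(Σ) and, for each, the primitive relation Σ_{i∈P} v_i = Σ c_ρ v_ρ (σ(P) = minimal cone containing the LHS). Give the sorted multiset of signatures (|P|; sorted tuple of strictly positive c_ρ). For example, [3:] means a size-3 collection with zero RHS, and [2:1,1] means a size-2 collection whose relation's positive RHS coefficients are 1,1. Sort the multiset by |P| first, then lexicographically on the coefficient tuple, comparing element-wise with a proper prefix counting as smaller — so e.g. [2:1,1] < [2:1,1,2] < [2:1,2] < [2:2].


Σ has 14 primitive collections:

  • {0,2}:  v_{0} + v_{2} = 0 ; sig = [2:]
  • {1,6}:  v_{1} + v_{6} = 0 ; sig = [2:]
  • {3,5}:  v_{3} + v_{5} = 0 ; sig = [2:]
  • {0,1}:  v_{0} + v_{1} = v_{5} ; sig = [2:1]
  • {0,3}:  v_{0} + v_{3} = v_{6} ; sig = [2:1]
  • {1,3}:  v_{1} + v_{3} = v_{2} ; sig = [2:1]
  • {1,4}:  v_{1} + v_{4} = v_{3} ; sig = [2:1]
  • {2,5}:  v_{2} + v_{5} = v_{1} ; sig = [2:1]
  • {2,6}:  v_{2} + v_{6} = v_{3} ; sig = [2:1]
  • {3,6}:  v_{3} + v_{6} = v_{4} ; sig = [2:1]
  • {4,5}:  v_{4} + v_{5} = v_{6} ; sig = [2:1]
  • {5,6}:  v_{5} + v_{6} = v_{0} ; sig = [2:1]
  • {0,4}:  v_{0} + v_{4} = 2·v_{6} ; sig = [2:2]
  • {2,4}:  v_{2} + v_{4} = 2·v_{3} ; sig = [2:2]

so the primitive-relation signature multiset is
    |P|=2: 14 collections, coeffs (), (), (), (1), (1), (1), (1), (1), (1), (1), (1), (1), (2), (2)


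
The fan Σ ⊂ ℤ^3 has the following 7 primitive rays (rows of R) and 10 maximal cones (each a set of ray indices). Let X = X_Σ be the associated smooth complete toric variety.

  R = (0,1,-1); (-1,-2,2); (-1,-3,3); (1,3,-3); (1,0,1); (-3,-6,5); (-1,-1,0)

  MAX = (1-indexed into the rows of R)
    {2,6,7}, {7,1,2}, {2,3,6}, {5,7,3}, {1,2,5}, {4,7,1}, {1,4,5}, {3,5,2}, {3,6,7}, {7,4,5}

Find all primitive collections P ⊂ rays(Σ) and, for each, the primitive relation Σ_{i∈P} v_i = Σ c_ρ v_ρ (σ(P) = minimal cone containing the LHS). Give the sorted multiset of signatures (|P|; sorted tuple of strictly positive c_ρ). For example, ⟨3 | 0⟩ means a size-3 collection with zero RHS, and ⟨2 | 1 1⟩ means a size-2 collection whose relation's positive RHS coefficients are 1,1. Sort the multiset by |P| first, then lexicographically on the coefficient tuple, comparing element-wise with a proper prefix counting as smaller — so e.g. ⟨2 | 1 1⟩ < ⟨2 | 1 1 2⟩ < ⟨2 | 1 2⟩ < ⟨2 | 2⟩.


9 minimal non-faces of Δ(Σ) (on 7 rays):

  P={3,4}:  v_{3} + v_{4} = 0  ⟹  sig = ⟨2 | 0⟩
  P={1,3}:  v_{1} + v_{3} = v_{2}  ⟹  sig = ⟨2 | 1⟩
  P={2,4}:  v_{2} + v_{4} = v_{1}  ⟹  sig = ⟨2 | 1⟩
  P={4,6}:  v_{4} + v_{6} = v_{2} + v_{7}  ⟹  sig = ⟨2 | 1 1⟩
  P={1,6}:  v_{1} + v_{6} = 2·v_{2} + v_{7}  ⟹  sig = ⟨2 | 1 2⟩
  P={5,6}:  v_{5} + v_{6} = 2·v_{3}  ⟹  sig = ⟨2 | 2⟩
  P={1,5,7}:  v_{1} + v_{5} + v_{7} = 0  ⟹  sig = ⟨3 | 0⟩
  P={2,3,7}:  v_{2} + v_{3} + v_{7} = v_{6}  ⟹  sig = ⟨3 | 1⟩
  P={2,5,7}:  v_{2} + v_{5} + v_{7} = v_{3}  ⟹  sig = ⟨3 | 1⟩

Signatures (|P|; sorted positive RHS coefficients), sorted:
[⟨2 | 0⟩, ⟨2 | 1⟩, ⟨2 | 1⟩, ⟨2 | 1 1⟩, ⟨2 | 1 2⟩, ⟨2 | 2⟩, ⟨3 | 0⟩, ⟨3 | 1⟩, ⟨3 | 1⟩]


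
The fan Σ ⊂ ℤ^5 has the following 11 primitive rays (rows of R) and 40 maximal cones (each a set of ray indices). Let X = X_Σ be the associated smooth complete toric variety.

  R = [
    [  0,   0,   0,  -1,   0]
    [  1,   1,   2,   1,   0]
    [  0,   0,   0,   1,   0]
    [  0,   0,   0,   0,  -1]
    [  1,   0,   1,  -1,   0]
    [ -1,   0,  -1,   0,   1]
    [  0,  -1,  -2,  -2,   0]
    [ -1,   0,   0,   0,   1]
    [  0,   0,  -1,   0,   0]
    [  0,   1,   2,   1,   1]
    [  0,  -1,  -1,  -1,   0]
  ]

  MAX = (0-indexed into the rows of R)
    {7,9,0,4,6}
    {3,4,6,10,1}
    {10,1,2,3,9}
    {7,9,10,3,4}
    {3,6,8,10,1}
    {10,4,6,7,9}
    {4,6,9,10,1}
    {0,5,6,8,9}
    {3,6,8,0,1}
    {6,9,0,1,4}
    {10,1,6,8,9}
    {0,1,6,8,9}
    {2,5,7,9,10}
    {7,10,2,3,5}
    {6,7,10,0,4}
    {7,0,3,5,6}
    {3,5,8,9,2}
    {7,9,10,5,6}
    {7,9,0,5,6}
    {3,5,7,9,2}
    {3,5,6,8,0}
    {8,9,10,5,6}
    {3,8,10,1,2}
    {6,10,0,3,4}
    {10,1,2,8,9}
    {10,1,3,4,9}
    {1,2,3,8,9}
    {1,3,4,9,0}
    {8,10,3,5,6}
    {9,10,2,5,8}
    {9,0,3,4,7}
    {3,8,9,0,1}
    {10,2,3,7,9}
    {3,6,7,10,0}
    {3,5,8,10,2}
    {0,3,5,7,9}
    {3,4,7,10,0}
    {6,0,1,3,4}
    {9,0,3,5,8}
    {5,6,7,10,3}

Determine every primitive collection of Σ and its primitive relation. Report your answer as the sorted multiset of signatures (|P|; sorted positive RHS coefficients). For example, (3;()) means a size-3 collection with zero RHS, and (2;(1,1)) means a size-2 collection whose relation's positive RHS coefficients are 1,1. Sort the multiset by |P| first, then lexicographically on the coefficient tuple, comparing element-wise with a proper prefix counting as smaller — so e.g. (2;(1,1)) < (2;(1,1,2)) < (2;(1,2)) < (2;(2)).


16 minimal non-faces of Δ(Σ) (on 11 rays):

  {0,2}:  v_{0} + v_{2} = 0  ⟹  sig = (2;())
  {1,7}:  v_{1} + v_{7} = v_{9}  ⟹  sig = (2;(1))
  {7,8}:  v_{7} + v_{8} = v_{5}  ⟹  sig = (2;(1))
  {1,5}:  v_{1} + v_{5} = v_{8} + v_{9}  ⟹  sig = (2;(1,1))
  {2,4}:  v_{2} + v_{4} = v_{1} + v_{10}  ⟹  sig = (2;(1,1))
  {2,6}:  v_{2} + v_{6} = v_{8} + v_{10}  ⟹  sig = (2;(1,1))
  {4,5}:  v_{4} + v_{5} = v_{6} + v_{9}  ⟹  sig = (2;(1,1))
  {4,8}:  v_{4} + v_{8} = v_{1} + v_{6}  ⟹  sig = (2;(1,1))
  {0,1,10}:  v_{0} + v_{1} + v_{10} = v_{4}  ⟹  sig = (3;(1))
  {0,8,10}:  v_{0} + v_{8} + v_{10} = v_{6}  ⟹  sig = (3;(1))
  {3,6,9}:  v_{3} + v_{6} + v_{9} = v_{0}  ⟹  sig = (3;(1))
  {0,5,10}:  v_{0} + v_{5} + v_{10} = v_{6} + v_{7}  ⟹  sig = (3;(1,1))
  {0,9,10}:  v_{0} + v_{9} + v_{10} = v_{4} + v_{7}  ⟹  sig = (3;(1,1))
  {3,8,9,10}:  v_{3} + v_{8} + v_{9} + v_{10} = 0  ⟹  sig = (4;())
  {3,5,9,10}:  v_{3} + v_{5} + v_{9} + v_{10} = v_{7}  ⟹  sig = (4;(1))
  {3,4,6,7}:  v_{3} + v_{4} + v_{6} + v_{7} = 2·v_{0} + v_{10}  ⟹  sig = (4;(1,2))

Signatures (|P|; sorted positive RHS coefficients), sorted:
[(2;()), (2;(1)), (2;(1)), (2;(1,1)), (2;(1,1)), (2;(1,1)), (2;(1,1)), (2;(1,1)), (3;(1)), (3;(1)), (3;(1)), (3;(1,1)), (3;(1,1)), (4;()), (4;(1)), (4;(1,2))]


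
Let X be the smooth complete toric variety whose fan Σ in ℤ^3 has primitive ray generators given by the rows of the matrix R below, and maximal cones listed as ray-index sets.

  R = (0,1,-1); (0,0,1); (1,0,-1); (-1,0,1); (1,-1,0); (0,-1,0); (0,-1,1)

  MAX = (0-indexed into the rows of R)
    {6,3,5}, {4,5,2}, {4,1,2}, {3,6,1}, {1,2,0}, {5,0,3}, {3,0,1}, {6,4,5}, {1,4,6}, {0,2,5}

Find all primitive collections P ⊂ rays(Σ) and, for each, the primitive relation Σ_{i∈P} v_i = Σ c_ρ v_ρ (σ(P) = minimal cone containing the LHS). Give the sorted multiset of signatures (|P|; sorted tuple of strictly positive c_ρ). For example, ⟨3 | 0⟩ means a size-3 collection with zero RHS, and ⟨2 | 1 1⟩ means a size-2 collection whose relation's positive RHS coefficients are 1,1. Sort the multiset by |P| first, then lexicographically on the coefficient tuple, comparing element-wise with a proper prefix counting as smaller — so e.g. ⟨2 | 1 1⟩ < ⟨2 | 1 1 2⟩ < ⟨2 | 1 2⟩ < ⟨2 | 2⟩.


Δ(Σ) — 7 vertices, 6 min non-faces:

  • {0,6}:  v_{0} + v_{6} = 0  ⇒ sig = ⟨2 | 0⟩
  • {2,3}:  v_{2} + v_{3} = 0  ⇒ sig = ⟨2 | 0⟩
  • {0,4}:  v_{0} + v_{4} = v_{2}  ⇒ sig = ⟨2 | 1⟩
  • {1,5}:  v_{1} + v_{5} = v_{6}  ⇒ sig = ⟨2 | 1⟩
  • {2,6}:  v_{2} + v_{6} = v_{4}  ⇒ sig = ⟨2 | 1⟩
  • {3,4}:  v_{3} + v_{4} = v_{6}  ⇒ sig = ⟨2 | 1⟩

so the primitive-relation signature multiset is
{ ⟨2 | 0⟩ ×2,  ⟨2 | 1⟩ ×4 }


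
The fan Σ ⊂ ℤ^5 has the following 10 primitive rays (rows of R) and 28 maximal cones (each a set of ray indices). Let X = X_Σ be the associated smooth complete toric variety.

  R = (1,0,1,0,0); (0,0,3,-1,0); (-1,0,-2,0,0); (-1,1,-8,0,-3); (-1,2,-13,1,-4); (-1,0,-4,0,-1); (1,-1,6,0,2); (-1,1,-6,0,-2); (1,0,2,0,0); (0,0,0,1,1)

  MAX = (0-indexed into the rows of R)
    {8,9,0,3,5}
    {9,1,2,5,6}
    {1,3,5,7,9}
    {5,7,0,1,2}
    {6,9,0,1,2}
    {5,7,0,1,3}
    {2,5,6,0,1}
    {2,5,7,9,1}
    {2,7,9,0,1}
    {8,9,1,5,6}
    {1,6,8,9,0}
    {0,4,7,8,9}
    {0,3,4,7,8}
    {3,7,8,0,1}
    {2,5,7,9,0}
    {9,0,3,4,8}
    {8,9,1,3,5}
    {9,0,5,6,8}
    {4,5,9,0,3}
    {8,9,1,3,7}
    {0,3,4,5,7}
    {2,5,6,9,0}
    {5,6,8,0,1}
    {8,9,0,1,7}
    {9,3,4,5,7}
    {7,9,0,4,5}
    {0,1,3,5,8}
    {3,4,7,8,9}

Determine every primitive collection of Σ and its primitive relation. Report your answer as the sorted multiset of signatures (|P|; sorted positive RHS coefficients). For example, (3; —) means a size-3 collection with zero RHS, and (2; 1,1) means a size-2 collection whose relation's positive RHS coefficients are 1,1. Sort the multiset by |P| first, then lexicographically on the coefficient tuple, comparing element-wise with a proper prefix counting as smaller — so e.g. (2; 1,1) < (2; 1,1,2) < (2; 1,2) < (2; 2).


Δ(Σ) — 10 vertices, 12 min non-faces:

  P={2,8}:  v_{2} + v_{8} = 0 — sig = (2; —)
  P={6,7}:  v_{6} + v_{7} = 0 — sig = (2; —)
  P={2,3}:  v_{2} + v_{3} = v_{5} + v_{7} — sig = (2; 1,1)
  P={3,6}:  v_{3} + v_{6} = v_{5} + v_{8} — sig = (2; 1,1)
  P={4,6}:  v_{4} + v_{6} = v_{0} + v_{3} + v_{9} — sig = (2; 1,1,1)
  P={2,4}:  v_{2} + v_{4} = v_{0} + v_{5} + 2·v_{7} + v_{9} — sig = (2; 1,1,1,2)
  P={1,4}:  v_{1} + v_{4} = 2·v_{7} + v_{8} — sig = (2; 1,2)
  P={5,7,8}:  v_{5} + v_{7} + v_{8} = v_{3} — sig = (3; 1)
  P={4,5,8}:  v_{4} + v_{5} + v_{8} = v_{0} + 2·v_{3} + v_{9} — sig = (3; 1,1,2)
  P={0,1,5,9}:  v_{0} + v_{1} + v_{5} + v_{9} = 0 — sig = (4; —)
  P={0,3,7,9}:  v_{0} + v_{3} + v_{7} + v_{9} = v_{4} — sig = (4; 1)
  P={0,1,3,9}:  v_{0} + v_{1} + v_{3} + v_{9} = v_{7} + v_{8} — sig = (4; 1,1)

Sorted signature multiset PRS(X):
    (2; —)
    (2; —)
    (2; 1,1)
    (2; 1,1)
    (2; 1,1,1)
    (2; 1,1,1,2)
    (2; 1,2)
    (3; 1)
    (3; 1,1,2)
    (4; —)
    (4; 1)
    (4; 1,1)


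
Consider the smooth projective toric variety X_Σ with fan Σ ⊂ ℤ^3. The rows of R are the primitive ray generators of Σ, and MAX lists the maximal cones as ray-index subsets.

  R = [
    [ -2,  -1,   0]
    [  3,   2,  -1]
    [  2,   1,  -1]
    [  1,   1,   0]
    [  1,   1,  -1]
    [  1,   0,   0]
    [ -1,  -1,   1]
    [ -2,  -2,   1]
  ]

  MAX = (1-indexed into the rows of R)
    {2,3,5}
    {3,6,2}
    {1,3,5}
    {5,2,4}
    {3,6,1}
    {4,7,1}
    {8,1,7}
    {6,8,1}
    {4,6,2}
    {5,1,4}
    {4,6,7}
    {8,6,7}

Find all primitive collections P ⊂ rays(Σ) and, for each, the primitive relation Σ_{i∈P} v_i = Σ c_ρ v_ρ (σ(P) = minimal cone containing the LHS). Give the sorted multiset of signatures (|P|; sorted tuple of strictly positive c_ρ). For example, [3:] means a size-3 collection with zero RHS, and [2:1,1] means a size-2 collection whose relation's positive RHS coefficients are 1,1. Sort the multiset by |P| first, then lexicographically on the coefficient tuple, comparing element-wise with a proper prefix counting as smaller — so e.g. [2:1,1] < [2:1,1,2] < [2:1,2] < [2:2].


The 12 primitive collections of Σ (r=8, n=3):

  • {5,7}:  v_{5} + v_{7} = 0  ⇒ sig = [2:]
  • {1,2}:  v_{1} + v_{2} = v_{5}  ⇒ sig = [2:1]
  • {2,8}:  v_{2} + v_{8} = v_{6}  ⇒ sig = [2:1]
  • {3,4}:  v_{3} + v_{4} = v_{2}  ⇒ sig = [2:1]
  • {3,7}:  v_{3} + v_{7} = v_{6}  ⇒ sig = [2:1]
  • {4,8}:  v_{4} + v_{8} = v_{7}  ⇒ sig = [2:1]
  • {5,6}:  v_{5} + v_{6} = v_{3}  ⇒ sig = [2:1]
  • {2,7}:  v_{2} + v_{7} = v_{4} + v_{6}  ⇒ sig = [2:1,1]
  • {5,8}:  v_{5} + v_{8} = v_{1} + v_{6}  ⇒ sig = [2:1,1]
  • {3,8}:  v_{3} + v_{8} = v_{1} + 2·v_{6}  ⇒ sig = [2:1,2]
  • {1,4,6}:  v_{1} + v_{4} + v_{6} = 0  ⇒ sig = [3:]
  • {1,6,7}:  v_{1} + v_{6} + v_{7} = v_{8}  ⇒ sig = [3:1]

Hence PRS(X_Σ) =
    |P|=2: 10 collections, coeffs (), (1), (1), (1), (1), (1), (1), (1,1), (1,1), (1,2)
    |P|=3: 2 collections, coeffs (), (1)


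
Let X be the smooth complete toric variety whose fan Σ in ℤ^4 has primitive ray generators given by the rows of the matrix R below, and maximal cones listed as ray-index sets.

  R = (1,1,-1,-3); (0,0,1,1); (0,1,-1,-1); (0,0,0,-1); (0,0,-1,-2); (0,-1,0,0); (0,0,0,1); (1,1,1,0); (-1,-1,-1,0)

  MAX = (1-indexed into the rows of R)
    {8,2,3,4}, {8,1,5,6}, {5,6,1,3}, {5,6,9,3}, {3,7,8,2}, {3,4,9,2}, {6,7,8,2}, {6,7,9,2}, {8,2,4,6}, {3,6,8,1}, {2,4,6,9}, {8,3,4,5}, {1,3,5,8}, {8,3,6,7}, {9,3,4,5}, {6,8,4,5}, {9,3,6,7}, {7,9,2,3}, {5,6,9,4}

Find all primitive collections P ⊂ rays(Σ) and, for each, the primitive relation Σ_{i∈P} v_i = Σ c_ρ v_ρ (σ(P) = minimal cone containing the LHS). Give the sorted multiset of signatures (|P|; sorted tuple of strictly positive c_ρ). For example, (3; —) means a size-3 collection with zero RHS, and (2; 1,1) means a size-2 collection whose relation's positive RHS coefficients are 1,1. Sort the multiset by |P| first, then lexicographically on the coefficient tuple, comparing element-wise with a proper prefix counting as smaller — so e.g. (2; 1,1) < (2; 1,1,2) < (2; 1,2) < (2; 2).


11 minimal non-faces of Δ(Σ) (on 9 rays):

  P = {4,7}:  v_{4} + v_{7} = 0  ⇒ sig = (2; —)
  P = {8,9}:  v_{8} + v_{9} = 0  ⇒ sig = (2; —)
  P = {2,5}:  v_{2} + v_{5} = v_{4}  ⇒ sig = (2; 1)
  P = {1,2}:  v_{1} + v_{2} = v_{5} + v_{8}  ⇒ sig = (2; 1,1)
  P = {5,7}:  v_{5} + v_{7} = v_{3} + v_{6}  ⇒ sig = (2; 1,1)
  P = {1,9}:  v_{1} + v_{9} = v_{3} + v_{5} + v_{6}  ⇒ sig = (2; 1,1,1)
  P = {1,4}:  v_{1} + v_{4} = 2·v_{5} + v_{8}  ⇒ sig = (2; 1,2)
  P = {1,7}:  v_{1} + v_{7} = 2·v_{3} + 2·v_{6} + v_{8}  ⇒ sig = (2; 1,2,2)
  P = {2,3,6}:  v_{2} + v_{3} + v_{6} = 0  ⇒ sig = (3; —)
  P = {3,4,6}:  v_{3} + v_{4} + v_{6} = v_{5}  ⇒ sig = (3; 1)
  P = {3,5,6,8}:  v_{3} + v_{5} + v_{6} + v_{8} = v_{1}  ⇒ sig = (4; 1)

Hence PRS(X_Σ) =
{ (2; —) ×2,  (2; 1),  (2; 1,1) ×2,  (2; 1,1,1),  (2; 1,2),  (2; 1,2,2),  (3; —),  (3; 1),  (4; 1) }


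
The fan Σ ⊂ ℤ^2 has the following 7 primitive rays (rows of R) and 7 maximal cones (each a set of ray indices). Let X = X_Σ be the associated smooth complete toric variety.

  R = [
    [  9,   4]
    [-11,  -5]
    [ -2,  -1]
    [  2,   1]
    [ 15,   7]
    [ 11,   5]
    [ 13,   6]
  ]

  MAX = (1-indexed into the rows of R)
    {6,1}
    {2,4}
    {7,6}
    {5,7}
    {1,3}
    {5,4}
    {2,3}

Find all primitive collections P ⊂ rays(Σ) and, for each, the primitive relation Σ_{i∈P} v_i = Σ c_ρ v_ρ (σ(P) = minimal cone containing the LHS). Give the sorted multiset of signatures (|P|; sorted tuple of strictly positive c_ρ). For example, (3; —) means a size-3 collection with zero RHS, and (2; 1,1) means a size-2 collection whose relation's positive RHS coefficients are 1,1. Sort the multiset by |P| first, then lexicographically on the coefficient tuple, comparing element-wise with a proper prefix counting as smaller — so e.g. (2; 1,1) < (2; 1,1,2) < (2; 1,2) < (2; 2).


The 14 primitive collections of Σ (r=7, n=2):

  {2,6}:  v_{2} + v_{6} = 0 — sig = (2; —)
  {3,4}:  v_{3} + v_{4} = 0 — sig = (2; —)
  {1,2}:  v_{1} + v_{2} = v_{3} — sig = (2; 1)
  {1,4}:  v_{1} + v_{4} = v_{6} — sig = (2; 1)
  {2,7}:  v_{2} + v_{7} = v_{4} — sig = (2; 1)
  {3,5}:  v_{3} + v_{5} = v_{7} — sig = (2; 1)
  {3,6}:  v_{3} + v_{6} = v_{1} — sig = (2; 1)
  {3,7}:  v_{3} + v_{7} = v_{6} — sig = (2; 1)
  {4,6}:  v_{4} + v_{6} = v_{7} — sig = (2; 1)
  {4,7}:  v_{4} + v_{7} = v_{5} — sig = (2; 1)
  {1,5}:  v_{1} + v_{5} = v_{6} + v_{7} — sig = (2; 1,1)
  {1,7}:  v_{1} + v_{7} = 2·v_{6} — sig = (2; 2)
  {2,5}:  v_{2} + v_{5} = 2·v_{4} — sig = (2; 2)
  {5,6}:  v_{5} + v_{6} = 2·v_{7} — sig = (2; 2)

Sorted signature multiset PRS(X):
[(2; —), (2; —), (2; 1), (2; 1), (2; 1), (2; 1), (2; 1), (2; 1), (2; 1), (2; 1), (2; 1,1), (2; 2), (2; 2), (2; 2)]


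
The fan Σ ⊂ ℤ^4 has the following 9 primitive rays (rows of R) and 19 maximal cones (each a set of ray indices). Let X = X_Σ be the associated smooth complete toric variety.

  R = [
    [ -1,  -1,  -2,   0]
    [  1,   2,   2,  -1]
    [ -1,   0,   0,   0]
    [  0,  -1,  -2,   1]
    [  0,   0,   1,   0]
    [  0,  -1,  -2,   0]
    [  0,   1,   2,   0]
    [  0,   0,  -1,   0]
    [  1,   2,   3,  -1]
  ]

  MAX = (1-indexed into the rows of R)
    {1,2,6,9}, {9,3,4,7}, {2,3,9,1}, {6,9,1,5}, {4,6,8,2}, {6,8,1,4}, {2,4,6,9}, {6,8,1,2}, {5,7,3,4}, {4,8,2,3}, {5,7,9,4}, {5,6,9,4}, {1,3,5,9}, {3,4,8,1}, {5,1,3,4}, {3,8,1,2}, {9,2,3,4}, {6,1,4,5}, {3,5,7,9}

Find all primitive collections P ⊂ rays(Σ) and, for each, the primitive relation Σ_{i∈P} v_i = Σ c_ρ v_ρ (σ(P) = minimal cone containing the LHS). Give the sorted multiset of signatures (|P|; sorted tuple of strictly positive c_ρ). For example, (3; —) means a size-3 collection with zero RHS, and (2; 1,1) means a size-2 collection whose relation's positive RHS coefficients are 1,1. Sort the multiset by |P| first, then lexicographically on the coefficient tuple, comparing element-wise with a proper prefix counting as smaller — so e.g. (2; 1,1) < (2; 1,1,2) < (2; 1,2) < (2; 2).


Δ(Σ) — 9 vertices, 11 min non-faces:

  P={5,8}:  v_{5} + v_{8} = 0  →  sig = (2; —)
  P={6,7}:  v_{6} + v_{7} = 0  →  sig = (2; —)
  P={1,7}:  v_{1} + v_{7} = v_{3}  →  sig = (2; 1)
  P={2,5}:  v_{2} + v_{5} = v_{9}  →  sig = (2; 1)
  P={3,6}:  v_{3} + v_{6} = v_{1}  →  sig = (2; 1)
  P={8,9}:  v_{8} + v_{9} = v_{2}  →  sig = (2; 1)
  P={7,8}:  v_{7} + v_{8} = v_{3} + v_{4} + v_{9}  →  sig = (2; 1,1,1)
  P={2,7}:  v_{2} + v_{7} = v_{3} + v_{4} + 2·v_{9}  →  sig = (2; 1,1,2)
  P={1,4,9}:  v_{1} + v_{4} + v_{9} = v_{8}  →  sig = (3; 1)
  P={1,2,4}:  v_{1} + v_{2} + v_{4} = 2·v_{8}  →  sig = (3; 2)
  P={3,4,5,9}:  v_{3} + v_{4} + v_{5} + v_{9} = v_{7}  →  sig = (4; 1)

Hence PRS(X_Σ) =
    |P|=2: 8 collections, coeffs (), (), (1), (1), (1), (1), (1,1,1), (1,1,2)
    |P|=3: 2 collections, coeffs (1), (2)
    |P|=4: 1 collection, coeffs (1)


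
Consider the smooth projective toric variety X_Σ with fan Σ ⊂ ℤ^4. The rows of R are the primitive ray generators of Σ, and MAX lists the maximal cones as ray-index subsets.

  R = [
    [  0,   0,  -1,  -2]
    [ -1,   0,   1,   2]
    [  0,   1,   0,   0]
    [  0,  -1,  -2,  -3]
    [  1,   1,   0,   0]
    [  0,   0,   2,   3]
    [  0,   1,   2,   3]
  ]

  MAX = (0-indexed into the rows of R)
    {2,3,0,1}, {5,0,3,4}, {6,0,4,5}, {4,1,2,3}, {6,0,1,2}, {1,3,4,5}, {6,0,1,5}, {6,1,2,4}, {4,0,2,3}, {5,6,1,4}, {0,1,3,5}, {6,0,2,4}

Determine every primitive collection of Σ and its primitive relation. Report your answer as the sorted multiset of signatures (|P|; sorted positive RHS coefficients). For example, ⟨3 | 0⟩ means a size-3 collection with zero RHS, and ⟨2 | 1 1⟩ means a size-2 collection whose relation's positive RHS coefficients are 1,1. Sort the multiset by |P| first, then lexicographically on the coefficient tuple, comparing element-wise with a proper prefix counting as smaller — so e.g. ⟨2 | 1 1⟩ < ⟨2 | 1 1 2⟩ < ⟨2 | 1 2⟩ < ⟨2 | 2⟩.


The 3 primitive collections of Σ (r=7, n=4):

  P={3,6}:  v_{3} + v_{6} = 0  ⟹  sig = ⟨2 | 0⟩
  P={2,5}:  v_{2} + v_{5} = v_{6}  ⟹  sig = ⟨2 | 1⟩
  P={0,1,4}:  v_{0} + v_{1} + v_{4} = v_{2}  ⟹  sig = ⟨3 | 1⟩

Hence PRS(X_Σ) =
    |P|=2: 2 collections, coeffs (), (1)
    |P|=3: 1 collection, coeffs (1)


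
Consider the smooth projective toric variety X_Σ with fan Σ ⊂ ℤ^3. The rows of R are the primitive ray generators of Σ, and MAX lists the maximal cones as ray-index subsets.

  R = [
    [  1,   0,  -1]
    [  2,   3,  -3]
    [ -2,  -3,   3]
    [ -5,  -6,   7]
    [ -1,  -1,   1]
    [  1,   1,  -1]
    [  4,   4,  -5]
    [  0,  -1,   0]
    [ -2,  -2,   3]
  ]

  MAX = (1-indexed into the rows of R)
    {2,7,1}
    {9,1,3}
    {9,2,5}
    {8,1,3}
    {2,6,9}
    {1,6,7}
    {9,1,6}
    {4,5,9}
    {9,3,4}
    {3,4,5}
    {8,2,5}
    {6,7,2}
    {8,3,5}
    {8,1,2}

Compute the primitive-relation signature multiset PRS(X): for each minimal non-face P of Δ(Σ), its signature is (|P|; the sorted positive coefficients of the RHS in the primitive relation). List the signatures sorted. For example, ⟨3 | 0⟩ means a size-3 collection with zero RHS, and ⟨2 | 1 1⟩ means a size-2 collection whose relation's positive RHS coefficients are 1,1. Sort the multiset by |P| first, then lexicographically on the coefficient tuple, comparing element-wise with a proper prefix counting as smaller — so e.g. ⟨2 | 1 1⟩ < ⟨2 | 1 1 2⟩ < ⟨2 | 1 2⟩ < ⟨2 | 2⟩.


18 minimal non-faces of Δ(Σ) (on 9 rays):

  P={2,3}:  v_{2} + v_{3} = 0 ; sig = ⟨2 | 0⟩
  P={5,6}:  v_{5} + v_{6} = 0 ; sig = ⟨2 | 0⟩
  P={1,5}:  v_{1} + v_{5} = v_{8} ; sig = ⟨2 | 1⟩
  P={6,8}:  v_{6} + v_{8} = v_{1} ; sig = ⟨2 | 1⟩
  P={8,9}:  v_{8} + v_{9} = v_{3} ; sig = ⟨2 | 1⟩
  P={2,4}:  v_{2} + v_{4} = v_{5} + v_{9} ; sig = ⟨2 | 1 1⟩
  P={3,6}:  v_{3} + v_{6} = v_{1} + v_{9} ; sig = ⟨2 | 1 1⟩
  P={3,7}:  v_{3} + v_{7} = v_{1} + v_{6} ; sig = ⟨2 | 1 1⟩
  P={4,6}:  v_{4} + v_{6} = v_{3} + v_{9} ; sig = ⟨2 | 1 1⟩
  P={4,7}:  v_{4} + v_{7} = v_{1} + v_{9} ; sig = ⟨2 | 1 1⟩
  P={5,7}:  v_{5} + v_{7} = v_{1} + v_{2} ; sig = ⟨2 | 1 1⟩
  P={4,8}:  v_{4} + v_{8} = 2·v_{3} + v_{5} ; sig = ⟨2 | 1 2⟩
  P={7,8}:  v_{7} + v_{8} = 2·v_{1} + v_{2} ; sig = ⟨2 | 1 2⟩
  P={1,4}:  v_{1} + v_{4} = 2·v_{3} ; sig = ⟨2 | 2⟩
  P={7,9}:  v_{7} + v_{9} = 2·v_{6} ; sig = ⟨2 | 2⟩
  P={1,2,6}:  v_{1} + v_{2} + v_{6} = v_{7} ; sig = ⟨3 | 1⟩
  P={1,2,9}:  v_{1} + v_{2} + v_{9} = v_{6} ; sig = ⟨3 | 1⟩
  P={3,5,9}:  v_{3} + v_{5} + v_{9} = v_{4} ; sig = ⟨3 | 1⟩

so the primitive-relation signature multiset is
{ ⟨2 | 0⟩ ×2,  ⟨2 | 1⟩ ×3,  ⟨2 | 1 1⟩ ×6,  ⟨2 | 1 2⟩ ×2,  ⟨2 | 2⟩ ×2,  ⟨3 | 1⟩ ×3 }


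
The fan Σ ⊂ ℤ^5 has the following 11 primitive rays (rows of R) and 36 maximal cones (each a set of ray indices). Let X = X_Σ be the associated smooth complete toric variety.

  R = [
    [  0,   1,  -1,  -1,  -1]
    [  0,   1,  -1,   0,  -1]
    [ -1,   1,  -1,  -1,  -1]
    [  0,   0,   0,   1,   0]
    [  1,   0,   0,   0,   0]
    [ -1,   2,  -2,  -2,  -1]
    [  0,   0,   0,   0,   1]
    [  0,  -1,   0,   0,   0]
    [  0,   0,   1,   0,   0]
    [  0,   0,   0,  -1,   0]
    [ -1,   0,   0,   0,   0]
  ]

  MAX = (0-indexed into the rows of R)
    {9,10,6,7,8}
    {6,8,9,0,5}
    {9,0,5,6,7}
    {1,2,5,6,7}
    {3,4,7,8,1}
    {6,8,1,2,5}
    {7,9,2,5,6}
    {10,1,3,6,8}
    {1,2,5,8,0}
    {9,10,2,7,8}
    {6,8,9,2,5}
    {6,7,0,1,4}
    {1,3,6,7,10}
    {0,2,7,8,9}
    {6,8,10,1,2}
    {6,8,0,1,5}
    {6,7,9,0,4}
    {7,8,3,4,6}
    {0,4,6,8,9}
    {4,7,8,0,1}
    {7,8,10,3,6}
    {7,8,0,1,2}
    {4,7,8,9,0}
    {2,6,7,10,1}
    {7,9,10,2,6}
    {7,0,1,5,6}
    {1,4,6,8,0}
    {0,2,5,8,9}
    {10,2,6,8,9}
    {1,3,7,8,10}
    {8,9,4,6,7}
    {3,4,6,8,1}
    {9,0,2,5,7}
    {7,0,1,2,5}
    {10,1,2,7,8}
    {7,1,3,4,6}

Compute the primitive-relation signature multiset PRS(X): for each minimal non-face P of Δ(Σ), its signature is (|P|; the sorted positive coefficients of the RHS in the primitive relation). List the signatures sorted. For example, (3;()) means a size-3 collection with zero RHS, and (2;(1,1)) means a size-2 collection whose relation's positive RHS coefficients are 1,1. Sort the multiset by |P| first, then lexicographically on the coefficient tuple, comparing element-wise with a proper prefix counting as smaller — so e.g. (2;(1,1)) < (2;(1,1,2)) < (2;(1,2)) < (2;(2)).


Δ(Σ) — 11 vertices, 15 min non-faces:

  • {3,9}:  v_{3} + v_{9} = 0 ; sig = (2;())
  • {4,10}:  v_{4} + v_{10} = 0 ; sig = (2;())
  • {0,3}:  v_{0} + v_{3} = v_{1} ; sig = (2;(1))
  • {0,10}:  v_{0} + v_{10} = v_{2} ; sig = (2;(1))
  • {1,9}:  v_{1} + v_{9} = v_{0} ; sig = (2;(1))
  • {2,4}:  v_{2} + v_{4} = v_{0} ; sig = (2;(1))
  • {2,3}:  v_{2} + v_{3} = v_{1} + v_{10} ; sig = (2;(1,1))
  • {3,5}:  v_{3} + v_{5} = v_{1} + v_{2} + v_{6} ; sig = (2;(1,1,1))
  • {4,5}:  v_{4} + v_{5} = 2·v_{0} + v_{6} ; sig = (2;(1,2))
  • {5,10}:  v_{5} + v_{10} = 2·v_{2} + v_{6} ; sig = (2;(1,2))
  • {0,2,6}:  v_{0} + v_{2} + v_{6} = v_{5} ; sig = (3;(1))
  • {5,7,8}:  v_{5} + v_{7} + v_{8} = v_{2} + v_{9} ; sig = (3;(1,1))
  • {1,6,7,8}:  v_{1} + v_{6} + v_{7} + v_{8} = 0 ; sig = (4;())
  • {0,6,7,8}:  v_{0} + v_{6} + v_{7} + v_{8} = v_{9} ; sig = (4;(1))
  • {2,6,7,8}:  v_{2} + v_{6} + v_{7} + v_{8} = v_{9} + v_{10} ; sig = (4;(1,1))

Signatures (|P|; sorted positive RHS coefficients), sorted:
    (2;())
    (2;())
    (2;(1))
    (2;(1))
    (2;(1))
    (2;(1))
    (2;(1,1))
    (2;(1,1,1))
    (2;(1,2))
    (2;(1,2))
    (3;(1))
    (3;(1,1))
    (4;())
    (4;(1))
    (4;(1,1))
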